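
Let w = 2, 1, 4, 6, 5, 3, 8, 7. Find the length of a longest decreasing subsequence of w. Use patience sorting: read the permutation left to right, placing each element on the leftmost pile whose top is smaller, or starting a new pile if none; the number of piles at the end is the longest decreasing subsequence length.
2: new pile. tops = [2]
1: new pile. tops = [2, 1]
4: onto pile 1 (replacing 2). tops = [4, 1]
6: onto pile 1 (replacing 4). tops = [6, 1]
5: onto pile 2 (replacing 1). tops = [6, 5]
3: new pile. tops = [6, 5, 3]
8: onto pile 1 (replacing 6). tops = [8, 5, 3]
7: onto pile 2 (replacing 5). tops = [8, 7, 3]

3 piles, so the longest decreasing subsequence has length 3.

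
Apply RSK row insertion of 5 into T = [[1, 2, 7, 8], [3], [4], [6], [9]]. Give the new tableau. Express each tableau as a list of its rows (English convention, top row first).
[[1, 2, 5, 8], [3, 7], [4], [6], [9]]

In row 1, 5 replaces 7 (the leftmost entry greater than 5); 7 is bumped to row 2. 7 is appended to row 2. The new tableau is [[1, 2, 5, 8], [3, 7], [4], [6], [9]].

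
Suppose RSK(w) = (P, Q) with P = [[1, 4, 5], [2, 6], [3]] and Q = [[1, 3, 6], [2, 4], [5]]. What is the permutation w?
Reverse RSK: for i = n, n-1, ..., 1, locate i in Q, remove the corresponding corner cell from P, and reverse-bump its entry up through P; the value ejected from row 1 is w(i).

So w = 3 2 6 4 1 5.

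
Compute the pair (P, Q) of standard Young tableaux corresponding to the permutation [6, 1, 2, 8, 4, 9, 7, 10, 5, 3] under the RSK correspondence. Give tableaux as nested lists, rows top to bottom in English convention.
Insert each entry of the permutation into P by Schensted row insertion, recording in Q the position of each new cell.

Insert 6: appended to row 1. P = [[6]], Q = [[1]].
Insert 1: 1 bumps 6 from row 1; 6 starts row 2. P = [[1], [6]], Q = [[1], [2]].
Insert 2: appended to row 1. P = [[1, 2], [6]], Q = [[1, 3], [2]].
Insert 8: appended to row 1. P = [[1, 2, 8], [6]], Q = [[1, 3, 4], [2]].
Insert 4: 4 bumps 8 from row 1; 8 appends to row 2. P = [[1, 2, 4], [6, 8]], Q = [[1, 3, 4], [2, 5]].
Insert 9: appended to row 1. P = [[1, 2, 4, 9], [6, 8]], Q = [[1, 3, 4, 6], [2, 5]].
Insert 7: 7 bumps 9 from row 1; 9 appends to row 2. P = [[1, 2, 4, 7], [6, 8, 9]], Q = [[1, 3, 4, 6], [2, 5, 7]].
Insert 10: appended to row 1. P = [[1, 2, 4, 7, 10], [6, 8, 9]], Q = [[1, 3, 4, 6, 8], [2, 5, 7]].
Insert 5: 5 bumps 7 from row 1; 7 bumps 8 from row 2; 8 starts row 3. P = [[1, 2, 4, 5, 10], [6, 7, 9], [8]], Q = [[1, 3, 4, 6, 8], [2, 5, 7], [9]].
Insert 3: 3 bumps 4 from row 1; 4 bumps 6 from row 2; 6 bumps 8 from row 3; 8 starts row 4. P = [[1, 2, 3, 5, 10], [4, 7, 9], [6], [8]], Q = [[1, 3, 4, 6, 8], [2, 5, 7], [9], [10]].

So P = [[1, 2, 3, 5, 10], [4, 7, 9], [6], [8]], Q = [[1, 3, 4, 6, 8], [2, 5, 7], [9], [10]].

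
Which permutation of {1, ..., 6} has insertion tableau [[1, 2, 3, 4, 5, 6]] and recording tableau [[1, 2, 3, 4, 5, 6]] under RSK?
Reverse the RSK construction: for i from n down to 1, find the cell of Q containing i, remove the entry at that cell from P, and reverse-bump it up through P; the value ejected from row 1 is w(i).

Step i=6: Q has 6 at row 1, column 6; remove that cell from P, ejecting 6. So w(6) = 6. P is now [[1, 2, 3, 4, 5]].
Step i=5: Q has 5 at row 1, column 5; remove that cell from P, ejecting 5. So w(5) = 5. P is now [[1, 2, 3, 4]].
Step i=4: Q has 4 at row 1, column 4; remove that cell from P, ejecting 4. So w(4) = 4. P is now [[1, 2, 3]].
Step i=3: Q has 3 at row 1, column 3; remove that cell from P, ejecting 3. So w(3) = 3. P is now [[1, 2]].
Step i=2: Q has 2 at row 1, column 2; remove that cell from P, ejecting 2. So w(2) = 2. P is now [[1]].
Step i=1: Q has 1 at row 1, column 1; remove that cell from P, ejecting 1. So w(1) = 1. P is now [].

So w = 1 2 3 4 5 6.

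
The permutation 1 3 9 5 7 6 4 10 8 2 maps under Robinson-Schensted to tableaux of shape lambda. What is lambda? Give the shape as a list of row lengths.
Row-insert each entry into an empty tableau.

After inserting 1: P = [[1]].
After inserting 3: P = [[1, 3]].
After inserting 9: P = [[1, 3, 9]].
After inserting 5: P = [[1, 3, 5], [9]].
After inserting 7: P = [[1, 3, 5, 7], [9]].
After inserting 6: P = [[1, 3, 5, 6], [7], [9]].
After inserting 4: P = [[1, 3, 4, 6], [5], [7], [9]].
After inserting 10: P = [[1, 3, 4, 6, 10], [5], [7], [9]].
After inserting 8: P = [[1, 3, 4, 6, 8], [5, 10], [7], [9]].
After inserting 2: P = [[1, 2, 4, 6, 8], [3, 10], [5], [7], [9]].

The final insertion tableau P = [[1, 2, 4, 6, 8], [3, 10], [5], [7], [9]] has shape [5, 2, 1, 1, 1].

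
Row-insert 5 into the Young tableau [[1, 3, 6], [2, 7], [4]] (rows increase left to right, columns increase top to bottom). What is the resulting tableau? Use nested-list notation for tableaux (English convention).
In row 1, 5 replaces 6 (the leftmost entry greater than 5); 6 is bumped to row 2. In row 2, 6 replaces 7 (the leftmost entry greater than 6); 7 is bumped to row 3. 7 is appended to row 3. The new tableau is [[1, 3, 5], [2, 6], [4, 7]].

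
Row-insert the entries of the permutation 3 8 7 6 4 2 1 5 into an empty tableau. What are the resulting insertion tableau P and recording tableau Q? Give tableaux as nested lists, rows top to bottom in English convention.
Insert each entry of the permutation into P by Schensted row insertion, recording in Q the position of each new cell.

After inserting 3: P = [[3]].
After inserting 8: P = [[3, 8]].
After inserting 7: P = [[3, 7], [8]].
After inserting 6: P = [[3, 6], [7], [8]].
After inserting 4: P = [[3, 4], [6], [7], [8]].
After inserting 2: P = [[2, 4], [3], [6], [7], [8]].
After inserting 1: P = [[1, 4], [2], [3], [6], [7], [8]].
After inserting 5: P = [[1, 4, 5], [2], [3], [6], [7], [8]].

So P = [[1, 4, 5], [2], [3], [6], [7], [8]], Q = [[1, 2, 8], [3], [4], [5], [6], [7]].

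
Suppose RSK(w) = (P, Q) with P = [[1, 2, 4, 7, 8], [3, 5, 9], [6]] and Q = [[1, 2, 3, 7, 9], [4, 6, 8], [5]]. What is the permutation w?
1 3 6 5 2 4 9 7 8

Reverse the RSK construction: for i from n down to 1, find the cell of Q containing i, remove the entry at that cell from P, and reverse-bump it up through P; the value ejected from row 1 is w(i).

Step i=9: Q has 9 at row 1, column 5; remove that cell from P, ejecting 8. So w(9) = 8. P is now [[1, 2, 4, 7], [3, 5, 9], [6]].
Step i=8: Q has 8 at row 2, column 3; remove 9 from row 2 of P and reverse-bump: 9 enters row 1 and ejects 7. So w(8) = 7. P is now [[1, 2, 4, 9], [3, 5], [6]].
Step i=7: Q has 7 at row 1, column 4; remove that cell from P, ejecting 9. So w(7) = 9. P is now [[1, 2, 4], [3, 5], [6]].
Step i=6: Q has 6 at row 2, column 2; remove 5 from row 2 of P and reverse-bump: 5 enters row 1 and ejects 4. So w(6) = 4. P is now [[1, 2, 5], [3], [6]].
Step i=5: Q has 5 at row 3, column 1; remove 6 from row 3 of P and reverse-bump: 6 enters row 2 and ejects 3; 3 enters row 1 and ejects 2. So w(5) = 2. P is now [[1, 3, 5], [6]].
Step i=4: Q has 4 at row 2, column 1; remove 6 from row 2 of P and reverse-bump: 6 enters row 1 and ejects 5. So w(4) = 5. P is now [[1, 3, 6]].
Step i=3: Q has 3 at row 1, column 3; remove that cell from P, ejecting 6. So w(3) = 6. P is now [[1, 3]].
Step i=2: Q has 2 at row 1, column 2; remove that cell from P, ejecting 3. So w(2) = 3. P is now [[1]].
Step i=1: Q has 1 at row 1, column 1; remove that cell from P, ejecting 1. So w(1) = 1. P is now [].

So w = 1 3 6 5 2 4 9 7 8.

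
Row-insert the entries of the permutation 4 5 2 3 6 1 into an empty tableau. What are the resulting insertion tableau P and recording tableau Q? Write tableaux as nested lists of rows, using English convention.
Insert each entry of the permutation into P by Schensted row insertion, recording in Q the position of each new cell.

Insert 4: appended to row 1. P = [[4]], Q = [[1]].
Insert 5: appended to row 1. P = [[4, 5]], Q = [[1, 2]].
Insert 2: 2 bumps 4 from row 1; 4 starts row 2. P = [[2, 5], [4]], Q = [[1, 2], [3]].
Insert 3: 3 bumps 5 from row 1; 5 appends to row 2. P = [[2, 3], [4, 5]], Q = [[1, 2], [3, 4]].
Insert 6: appended to row 1. P = [[2, 3, 6], [4, 5]], Q = [[1, 2, 5], [3, 4]].
Insert 1: 1 bumps 2 from row 1; 2 bumps 4 from row 2; 4 starts row 3. P = [[1, 3, 6], [2, 5], [4]], Q = [[1, 2, 5], [3, 4], [6]].

So P = [[1, 3, 6], [2, 5], [4]], Q = [[1, 2, 5], [3, 4], [6]].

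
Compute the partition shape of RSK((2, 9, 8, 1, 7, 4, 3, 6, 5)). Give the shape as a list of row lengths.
Row-insert each entry into an empty tableau.

After inserting 2: P = [[2]].
After inserting 9: P = [[2, 9]].
After inserting 8: P = [[2, 8], [9]].
After inserting 1: P = [[1, 8], [2], [9]].
After inserting 7: P = [[1, 7], [2, 8], [9]].
After inserting 4: P = [[1, 4], [2, 7], [8], [9]].
After inserting 3: P = [[1, 3], [2, 4], [7], [8], [9]].
After inserting 6: P = [[1, 3, 6], [2, 4], [7], [8], [9]].
After inserting 5: P = [[1, 3, 5], [2, 4, 6], [7], [8], [9]].

The final insertion tableau P = [[1, 3, 5], [2, 4, 6], [7], [8], [9]] has shape [3, 3, 1, 1, 1].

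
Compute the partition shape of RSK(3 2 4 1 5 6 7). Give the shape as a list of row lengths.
[5, 1, 1]

Row-insert each entry into an empty tableau.

After inserting 3: P = [[3]].
After inserting 2: P = [[2], [3]].
After inserting 4: P = [[2, 4], [3]].
After inserting 1: P = [[1, 4], [2], [3]].
After inserting 5: P = [[1, 4, 5], [2], [3]].
After inserting 6: P = [[1, 4, 5, 6], [2], [3]].
After inserting 7: P = [[1, 4, 5, 6, 7], [2], [3]].

The final insertion tableau P = [[1, 4, 5, 6, 7], [2], [3]] has shape [5, 1, 1].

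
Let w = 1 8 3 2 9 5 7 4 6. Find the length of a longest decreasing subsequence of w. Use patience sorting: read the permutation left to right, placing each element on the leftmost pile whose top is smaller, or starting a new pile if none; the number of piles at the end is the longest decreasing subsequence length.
3

1: new pile. tops = [1]
8: onto pile 1 (replacing 1). tops = [8]
3: new pile. tops = [8, 3]
2: new pile. tops = [8, 3, 2]
9: onto pile 1 (replacing 8). tops = [9, 3, 2]
5: onto pile 2 (replacing 3). tops = [9, 5, 2]
7: onto pile 2 (replacing 5). tops = [9, 7, 2]
4: onto pile 3 (replacing 2). tops = [9, 7, 4]
6: onto pile 3 (replacing 4). tops = [9, 7, 6]

3 piles, so the longest decreasing subsequence has length 3.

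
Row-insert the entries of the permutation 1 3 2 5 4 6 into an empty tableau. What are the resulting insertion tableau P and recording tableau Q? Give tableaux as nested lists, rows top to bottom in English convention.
Insert each entry of the permutation into P by Schensted row insertion, recording in Q the position of each new cell.

Insert 1: appended to row 1. P = [[1]], Q = [[1]].
Insert 3: appended to row 1. P = [[1, 3]], Q = [[1, 2]].
Insert 2: 2 bumps 3 from row 1; 3 starts row 2. P = [[1, 2], [3]], Q = [[1, 2], [3]].
Insert 5: appended to row 1. P = [[1, 2, 5], [3]], Q = [[1, 2, 4], [3]].
Insert 4: 4 bumps 5 from row 1; 5 appends to row 2. P = [[1, 2, 4], [3, 5]], Q = [[1, 2, 4], [3, 5]].
Insert 6: appended to row 1. P = [[1, 2, 4, 6], [3, 5]], Q = [[1, 2, 4, 6], [3, 5]].

So P = [[1, 2, 4, 6], [3, 5]], Q = [[1, 2, 4, 6], [3, 5]].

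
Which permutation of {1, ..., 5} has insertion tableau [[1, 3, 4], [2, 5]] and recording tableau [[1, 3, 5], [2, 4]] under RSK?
Reverse RSK: for i = n, n-1, ..., 1, locate i in Q, remove the corresponding corner cell from P, and reverse-bump its entry up through P; the value ejected from row 1 is w(i).

So w = 2 1 5 3 4.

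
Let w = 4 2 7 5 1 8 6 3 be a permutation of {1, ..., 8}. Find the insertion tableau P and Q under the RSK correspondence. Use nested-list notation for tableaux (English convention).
Insert each entry of the permutation into P by Schensted row insertion, recording in Q the position of each new cell.

After inserting 4: P = [[4]].
After inserting 2: P = [[2], [4]].
After inserting 7: P = [[2, 7], [4]].
After inserting 5: P = [[2, 5], [4, 7]].
After inserting 1: P = [[1, 5], [2, 7], [4]].
After inserting 8: P = [[1, 5, 8], [2, 7], [4]].
After inserting 6: P = [[1, 5, 6], [2, 7, 8], [4]].
After inserting 3: P = [[1, 3, 6], [2, 5, 8], [4, 7]].

So P = [[1, 3, 6], [2, 5, 8], [4, 7]], Q = [[1, 3, 6], [2, 4, 7], [5, 8]].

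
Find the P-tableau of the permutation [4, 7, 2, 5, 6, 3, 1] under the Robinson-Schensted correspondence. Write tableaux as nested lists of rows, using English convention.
Insert 4: appended to row 1. P = [[4]].
Insert 7: appended to row 1. P = [[4, 7]].
Insert 2: 2 bumps 4 from row 1; 4 starts row 2. P = [[2, 7], [4]].
Insert 5: 5 bumps 7 from row 1; 7 appends to row 2. P = [[2, 5], [4, 7]].
Insert 6: appended to row 1. P = [[2, 5, 6], [4, 7]].
Insert 3: 3 bumps 5 from row 1; 5 bumps 7 from row 2; 7 starts row 3. P = [[2, 3, 6], [4, 5], [7]].
Insert 1: 1 bumps 2 from row 1; 2 bumps 4 from row 2; 4 bumps 7 from row 3; 7 starts row 4. P = [[1, 3, 6], [2, 5], [4], [7]].

So P = [[1, 3, 6], [2, 5], [4], [7]].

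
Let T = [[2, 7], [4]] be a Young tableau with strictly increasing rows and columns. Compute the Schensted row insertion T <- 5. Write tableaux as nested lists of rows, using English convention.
In row 1, 5 replaces 7 (the leftmost entry greater than 5); 7 is bumped to row 2. 7 is appended to row 2. The new tableau is [[2, 5], [4, 7]].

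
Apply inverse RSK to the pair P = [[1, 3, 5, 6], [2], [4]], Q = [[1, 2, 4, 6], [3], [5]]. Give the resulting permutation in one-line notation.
2 4 3 5 1 6

Reverse the RSK construction: for i from n down to 1, find the cell of Q containing i, remove the entry at that cell from P, and reverse-bump it up through P; the value ejected from row 1 is w(i).

Step i=6: Q has 6 at row 1, column 4; remove that cell from P, ejecting 6. So w(6) = 6. P is now [[1, 3, 5], [2], [4]].
Step i=5: Q has 5 at row 3, column 1; remove 4 from row 3 of P and reverse-bump: 4 enters row 2 and ejects 2; 2 enters row 1 and ejects 1. So w(5) = 1. P is now [[2, 3, 5], [4]].
Step i=4: Q has 4 at row 1, column 3; remove that cell from P, ejecting 5. So w(4) = 5. P is now [[2, 3], [4]].
Step i=3: Q has 3 at row 2, column 1; remove 4 from row 2 of P and reverse-bump: 4 enters row 1 and ejects 3. So w(3) = 3. P is now [[2, 4]].
Step i=2: Q has 2 at row 1, column 2; remove that cell from P, ejecting 4. So w(2) = 4. P is now [[2]].
Step i=1: Q has 1 at row 1, column 1; remove that cell from P, ejecting 2. So w(1) = 2. P is now [].

So w = 2 4 3 5 1 6.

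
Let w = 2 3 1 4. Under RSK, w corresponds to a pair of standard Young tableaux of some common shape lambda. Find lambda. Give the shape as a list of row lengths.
[3, 1]

Row-insert each entry into an empty tableau.

After inserting 2: P = [[2]].
After inserting 3: P = [[2, 3]].
After inserting 1: P = [[1, 3], [2]].
After inserting 4: P = [[1, 3, 4], [2]].

The final insertion tableau P = [[1, 3, 4], [2]] has shape [3, 1].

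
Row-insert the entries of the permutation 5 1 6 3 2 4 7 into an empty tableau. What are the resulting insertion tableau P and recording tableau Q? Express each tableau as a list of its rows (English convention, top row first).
P = [[1, 2, 4, 7], [3, 6], [5]], Q = [[1, 3, 6, 7], [2, 4], [5]]

Insert each entry of the permutation into P by Schensted row insertion, recording in Q the position of each new cell.

Insert 5: appended to row 1. P = [[5]], Q = [[1]].
Insert 1: 1 bumps 5 from row 1; 5 starts row 2. P = [[1], [5]], Q = [[1], [2]].
Insert 6: appended to row 1. P = [[1, 6], [5]], Q = [[1, 3], [2]].
Insert 3: 3 bumps 6 from row 1; 6 appends to row 2. P = [[1, 3], [5, 6]], Q = [[1, 3], [2, 4]].
Insert 2: 2 bumps 3 from row 1; 3 bumps 5 from row 2; 5 starts row 3. P = [[1, 2], [3, 6], [5]], Q = [[1, 3], [2, 4], [5]].
Insert 4: appended to row 1. P = [[1, 2, 4], [3, 6], [5]], Q = [[1, 3, 6], [2, 4], [5]].
Insert 7: appended to row 1. P = [[1, 2, 4, 7], [3, 6], [5]], Q = [[1, 3, 6, 7], [2, 4], [5]].

So P = [[1, 2, 4, 7], [3, 6], [5]], Q = [[1, 3, 6, 7], [2, 4], [5]].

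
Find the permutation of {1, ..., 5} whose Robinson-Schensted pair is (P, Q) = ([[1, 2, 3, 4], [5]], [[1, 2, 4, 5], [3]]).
Reverse the RSK construction: for i from n down to 1, find the cell of Q containing i, remove the entry at that cell from P, and reverse-bump it up through P; the value ejected from row 1 is w(i).

Step i=5: Q has 5 at row 1, column 4; remove that cell from P, ejecting 4. So w(5) = 4. P is now [[1, 2, 3], [5]].
Step i=4: Q has 4 at row 1, column 3; remove that cell from P, ejecting 3. So w(4) = 3. P is now [[1, 2], [5]].
Step i=3: Q has 3 at row 2, column 1; remove 5 from row 2 of P and reverse-bump: 5 enters row 1 and ejects 2. So w(3) = 2. P is now [[1, 5]].
Step i=2: Q has 2 at row 1, column 2; remove that cell from P, ejecting 5. So w(2) = 5. P is now [[1]].
Step i=1: Q has 1 at row 1, column 1; remove that cell from P, ejecting 1. So w(1) = 1. P is now [].

So w = 1 5 2 3 4.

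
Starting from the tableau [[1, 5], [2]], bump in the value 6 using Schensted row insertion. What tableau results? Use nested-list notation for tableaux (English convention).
6 is larger than every entry of row 1, so it is appended to row 1. The new tableau is [[1, 5, 6], [2]].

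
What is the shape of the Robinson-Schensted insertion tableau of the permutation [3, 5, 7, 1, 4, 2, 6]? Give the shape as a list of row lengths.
Row-insert each entry into an empty tableau.

After inserting 3: P = [[3]].
After inserting 5: P = [[3, 5]].
After inserting 7: P = [[3, 5, 7]].
After inserting 1: P = [[1, 5, 7], [3]].
After inserting 4: P = [[1, 4, 7], [3, 5]].
After inserting 2: P = [[1, 2, 7], [3, 4], [5]].
After inserting 6: P = [[1, 2, 6], [3, 4, 7], [5]].

The final insertion tableau P = [[1, 2, 6], [3, 4, 7], [5]] has shape [3, 3, 1].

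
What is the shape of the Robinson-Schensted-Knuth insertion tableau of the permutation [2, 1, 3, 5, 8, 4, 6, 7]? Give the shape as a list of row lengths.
Row-insert each entry into an empty tableau.

After inserting 2: P = [[2]].
After inserting 1: P = [[1], [2]].
After inserting 3: P = [[1, 3], [2]].
After inserting 5: P = [[1, 3, 5], [2]].
After inserting 8: P = [[1, 3, 5, 8], [2]].
After inserting 4: P = [[1, 3, 4, 8], [2, 5]].
After inserting 6: P = [[1, 3, 4, 6], [2, 5, 8]].
After inserting 7: P = [[1, 3, 4, 6, 7], [2, 5, 8]].

The final insertion tableau P = [[1, 3, 4, 6, 7], [2, 5, 8]] has shape [5, 3].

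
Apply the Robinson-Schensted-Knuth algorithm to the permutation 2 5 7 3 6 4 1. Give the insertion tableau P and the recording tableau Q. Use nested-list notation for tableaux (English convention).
Insert each entry of the permutation into P by Schensted row insertion, recording in Q the position of each new cell.

Insert 2: appended to row 1. P = [[2]].
Insert 5: appended to row 1. P = [[2, 5]].
Insert 7: appended to row 1. P = [[2, 5, 7]].
Insert 3: 3 bumps 5 from row 1; 5 starts row 2. P = [[2, 3, 7], [5]].
Insert 6: 6 bumps 7 from row 1; 7 appends to row 2. P = [[2, 3, 6], [5, 7]].
Insert 4: 4 bumps 6 from row 1; 6 bumps 7 from row 2; 7 starts row 3. P = [[2, 3, 4], [5, 6], [7]].
Insert 1: 1 bumps 2 from row 1; 2 bumps 5 from row 2; 5 bumps 7 from row 3; 7 starts row 4. P = [[1, 3, 4], [2, 6], [5], [7]].

So P = [[1, 3, 4], [2, 6], [5], [7]], Q = [[1, 2, 3], [4, 5], [6], [7]].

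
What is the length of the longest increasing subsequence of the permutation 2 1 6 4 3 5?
3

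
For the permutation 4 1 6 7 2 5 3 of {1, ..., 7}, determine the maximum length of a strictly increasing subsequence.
3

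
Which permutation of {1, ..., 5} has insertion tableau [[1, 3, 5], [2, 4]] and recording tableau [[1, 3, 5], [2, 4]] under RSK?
2 1 4 3 5

Reverse the RSK construction: for i from n down to 1, find the cell of Q containing i, remove the entry at that cell from P, and reverse-bump it up through P; the value ejected from row 1 is w(i).

Step i=5: Q has 5 at row 1, column 3; remove that cell from P, ejecting 5. So w(5) = 5. P is now [[1, 3], [2, 4]].
Step i=4: Q has 4 at row 2, column 2; remove 4 from row 2 of P and reverse-bump: 4 enters row 1 and ejects 3. So w(4) = 3. P is now [[1, 4], [2]].
Step i=3: Q has 3 at row 1, column 2; remove that cell from P, ejecting 4. So w(3) = 4. P is now [[1], [2]].
Step i=2: Q has 2 at row 2, column 1; remove 2 from row 2 of P and reverse-bump: 2 enters row 1 and ejects 1. So w(2) = 1. P is now [[2]].
Step i=1: Q has 1 at row 1, column 1; remove that cell from P, ejecting 2. So w(1) = 2. P is now [].

So w = 2 1 4 3 5.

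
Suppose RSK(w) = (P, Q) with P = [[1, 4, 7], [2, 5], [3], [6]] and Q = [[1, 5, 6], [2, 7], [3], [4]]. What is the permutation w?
6 3 2 1 5 7 4

Reverse RSK: for i = n, n-1, ..., 1, locate i in Q, remove the corresponding corner cell from P, and reverse-bump its entry up through P; the value ejected from row 1 is w(i).

So w = 6 3 2 1 5 7 4.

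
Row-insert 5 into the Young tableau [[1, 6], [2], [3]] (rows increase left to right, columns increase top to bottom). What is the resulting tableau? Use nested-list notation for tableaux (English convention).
[[1, 5], [2, 6], [3]]

In row 1, 5 replaces 6 (the leftmost entry greater than 5); 6 is bumped to row 2. 6 is appended to row 2. The new tableau is [[1, 5], [2, 6], [3]].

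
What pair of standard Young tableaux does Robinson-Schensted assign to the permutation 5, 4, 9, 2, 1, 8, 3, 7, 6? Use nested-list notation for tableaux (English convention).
P = [[1, 3, 6], [2, 7], [4, 8], [5, 9]], Q = [[1, 3, 8], [2, 6], [4, 7], [5, 9]]

Insert each entry of the permutation into P by Schensted row insertion, recording in Q the position of each new cell.

Insert 5: appended to row 1. P = [[5]].
Insert 4: 4 bumps 5 from row 1; 5 starts row 2. P = [[4], [5]].
Insert 9: appended to row 1. P = [[4, 9], [5]].
Insert 2: 2 bumps 4 from row 1; 4 bumps 5 from row 2; 5 starts row 3. P = [[2, 9], [4], [5]].
Insert 1: 1 bumps 2 from row 1; 2 bumps 4 from row 2; 4 bumps 5 from row 3; 5 starts row 4. P = [[1, 9], [2], [4], [5]].
Insert 8: 8 bumps 9 from row 1; 9 appends to row 2. P = [[1, 8], [2, 9], [4], [5]].
Insert 3: 3 bumps 8 from row 1; 8 bumps 9 from row 2; 9 appends to row 3. P = [[1, 3], [2, 8], [4, 9], [5]].
Insert 7: appended to row 1. P = [[1, 3, 7], [2, 8], [4, 9], [5]].
Insert 6: 6 bumps 7 from row 1; 7 bumps 8 from row 2; 8 bumps 9 from row 3; 9 appends to row 4. P = [[1, 3, 6], [2, 7], [4, 8], [5, 9]].

So P = [[1, 3, 6], [2, 7], [4, 8], [5, 9]], Q = [[1, 3, 8], [2, 6], [4, 7], [5, 9]].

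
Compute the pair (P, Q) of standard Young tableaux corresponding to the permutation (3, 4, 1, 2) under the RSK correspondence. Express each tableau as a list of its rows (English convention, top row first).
Insert each entry of the permutation into P by Schensted row insertion, recording in Q the position of each new cell.

After inserting 3: P = [[3]].
After inserting 4: P = [[3, 4]].
After inserting 1: P = [[1, 4], [3]].
After inserting 2: P = [[1, 2], [3, 4]].

So P = [[1, 2], [3, 4]], Q = [[1, 2], [3, 4]].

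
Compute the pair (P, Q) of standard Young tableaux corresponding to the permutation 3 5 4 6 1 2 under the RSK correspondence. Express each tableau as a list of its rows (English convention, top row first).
P = [[1, 2, 6], [3, 4], [5]], Q = [[1, 2, 4], [3, 6], [5]]

Insert each entry of the permutation into P by Schensted row insertion, recording in Q the position of each new cell.

Insert 3: appended to row 1. P = [[3]].
Insert 5: appended to row 1. P = [[3, 5]].
Insert 4: 4 bumps 5 from row 1; 5 starts row 2. P = [[3, 4], [5]].
Insert 6: appended to row 1. P = [[3, 4, 6], [5]].
Insert 1: 1 bumps 3 from row 1; 3 bumps 5 from row 2; 5 starts row 3. P = [[1, 4, 6], [3], [5]].
Insert 2: 2 bumps 4 from row 1; 4 appends to row 2. P = [[1, 2, 6], [3, 4], [5]].

So P = [[1, 2, 6], [3, 4], [5]], Q = [[1, 2, 4], [3, 6], [5]].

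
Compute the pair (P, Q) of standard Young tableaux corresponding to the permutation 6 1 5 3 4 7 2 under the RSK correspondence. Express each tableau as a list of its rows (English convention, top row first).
P = [[1, 2, 4, 7], [3], [5], [6]], Q = [[1, 3, 5, 6], [2], [4], [7]]

Insert each entry of the permutation into P by Schensted row insertion, recording in Q the position of each new cell.

Insert 6: appended to row 1. P = [[6]].
Insert 1: 1 bumps 6 from row 1; 6 starts row 2. P = [[1], [6]].
Insert 5: appended to row 1. P = [[1, 5], [6]].
Insert 3: 3 bumps 5 from row 1; 5 bumps 6 from row 2; 6 starts row 3. P = [[1, 3], [5], [6]].
Insert 4: appended to row 1. P = [[1, 3, 4], [5], [6]].
Insert 7: appended to row 1. P = [[1, 3, 4, 7], [5], [6]].
Insert 2: 2 bumps 3 from row 1; 3 bumps 5 from row 2; 5 bumps 6 from row 3; 6 starts row 4. P = [[1, 2, 4, 7], [3], [5], [6]].

So P = [[1, 2, 4, 7], [3], [5], [6]], Q = [[1, 3, 5, 6], [2], [4], [7]].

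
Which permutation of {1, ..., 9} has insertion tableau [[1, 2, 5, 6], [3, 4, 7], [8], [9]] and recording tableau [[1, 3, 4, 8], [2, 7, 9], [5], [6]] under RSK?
Reverse the RSK construction: for i from n down to 1, find the cell of Q containing i, remove the entry at that cell from P, and reverse-bump it up through P; the value ejected from row 1 is w(i).

Step i=9: Q has 9 at row 2, column 3; remove 7 from row 2 of P and reverse-bump: 7 enters row 1 and ejects 6. So w(9) = 6. P is now [[1, 2, 5, 7], [3, 4], [8], [9]].
Step i=8: Q has 8 at row 1, column 4; remove that cell from P, ejecting 7. So w(8) = 7. P is now [[1, 2, 5], [3, 4], [8], [9]].
Step i=7: Q has 7 at row 2, column 2; remove 4 from row 2 of P and reverse-bump: 4 enters row 1 and ejects 2. So w(7) = 2. P is now [[1, 4, 5], [3], [8], [9]].
Step i=6: Q has 6 at row 4, column 1; remove 9 from row 4 of P and reverse-bump: 9 enters row 3 and ejects 8; 8 enters row 2 and ejects 3; 3 enters row 1 and ejects 1. So w(6) = 1. P is now [[3, 4, 5], [8], [9]].
Step i=5: Q has 5 at row 3, column 1; remove 9 from row 3 of P and reverse-bump: 9 enters row 2 and ejects 8; 8 enters row 1 and ejects 5. So w(5) = 5. P is now [[3, 4, 8], [9]].
Step i=4: Q has 4 at row 1, column 3; remove that cell from P, ejecting 8. So w(4) = 8. P is now [[3, 4], [9]].
Step i=3: Q has 3 at row 1, column 2; remove that cell from P, ejecting 4. So w(3) = 4. P is now [[3], [9]].
Step i=2: Q has 2 at row 2, column 1; remove 9 from row 2 of P and reverse-bump: 9 enters row 1 and ejects 3. So w(2) = 3. P is now [[9]].
Step i=1: Q has 1 at row 1, column 1; remove that cell from P, ejecting 9. So w(1) = 9. P is now [].

So w = 9 3 4 8 5 1 2 7 6.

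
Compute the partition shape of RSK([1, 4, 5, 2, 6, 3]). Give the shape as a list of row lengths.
[4, 2]

RSK row insertion gives P = [[1, 2, 3, 6], [4, 5]], which has shape [4, 2].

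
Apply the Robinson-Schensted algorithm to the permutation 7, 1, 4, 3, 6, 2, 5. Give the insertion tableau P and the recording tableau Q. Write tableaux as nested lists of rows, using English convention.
Insert each entry of the permutation into P by Schensted row insertion, recording in Q the position of each new cell.

Insert 7: appended to row 1. P = [[7]].
Insert 1: 1 bumps 7 from row 1; 7 starts row 2. P = [[1], [7]].
Insert 4: appended to row 1. P = [[1, 4], [7]].
Insert 3: 3 bumps 4 from row 1; 4 bumps 7 from row 2; 7 starts row 3. P = [[1, 3], [4], [7]].
Insert 6: appended to row 1. P = [[1, 3, 6], [4], [7]].
Insert 2: 2 bumps 3 from row 1; 3 bumps 4 from row 2; 4 bumps 7 from row 3; 7 starts row 4. P = [[1, 2, 6], [3], [4], [7]].
Insert 5: 5 bumps 6 from row 1; 6 appends to row 2. P = [[1, 2, 5], [3, 6], [4], [7]].

So P = [[1, 2, 5], [3, 6], [4], [7]], Q = [[1, 3, 5], [2, 7], [4], [6]].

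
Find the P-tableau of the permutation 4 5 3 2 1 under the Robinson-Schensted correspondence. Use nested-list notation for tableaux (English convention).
Insert 4: appended to row 1. P = [[4]].
Insert 5: appended to row 1. P = [[4, 5]].
Insert 3: 3 bumps 4 from row 1; 4 starts row 2. P = [[3, 5], [4]].
Insert 2: 2 bumps 3 from row 1; 3 bumps 4 from row 2; 4 starts row 3. P = [[2, 5], [3], [4]].
Insert 1: 1 bumps 2 from row 1; 2 bumps 3 from row 2; 3 bumps 4 from row 3; 4 starts row 4. P = [[1, 5], [2], [3], [4]].

So P = [[1, 5], [2], [3], [4]].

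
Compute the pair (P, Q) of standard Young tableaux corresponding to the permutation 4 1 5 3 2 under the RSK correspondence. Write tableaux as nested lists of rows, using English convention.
P = [[1, 2], [3, 5], [4]], Q = [[1, 3], [2, 4], [5]]

Insert each entry of the permutation into P by Schensted row insertion, recording in Q the position of each new cell.

Insert 4: appended to row 1. P = [[4]].
Insert 1: 1 bumps 4 from row 1; 4 starts row 2. P = [[1], [4]].
Insert 5: appended to row 1. P = [[1, 5], [4]].
Insert 3: 3 bumps 5 from row 1; 5 appends to row 2. P = [[1, 3], [4, 5]].
Insert 2: 2 bumps 3 from row 1; 3 bumps 4 from row 2; 4 starts row 3. P = [[1, 2], [3, 5], [4]].

So P = [[1, 2], [3, 5], [4]], Q = [[1, 3], [2, 4], [5]].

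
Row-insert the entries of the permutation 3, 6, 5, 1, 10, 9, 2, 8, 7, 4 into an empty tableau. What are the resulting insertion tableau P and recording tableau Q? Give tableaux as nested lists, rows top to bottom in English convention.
Insert each entry of the permutation into P by Schensted row insertion, recording in Q the position of each new cell.

After inserting 3: P = [[3]].
After inserting 6: P = [[3, 6]].
After inserting 5: P = [[3, 5], [6]].
After inserting 1: P = [[1, 5], [3], [6]].
After inserting 10: P = [[1, 5, 10], [3], [6]].
After inserting 9: P = [[1, 5, 9], [3, 10], [6]].
After inserting 2: P = [[1, 2, 9], [3, 5], [6, 10]].
After inserting 8: P = [[1, 2, 8], [3, 5, 9], [6, 10]].
After inserting 7: P = [[1, 2, 7], [3, 5, 8], [6, 9], [10]].
After inserting 4: P = [[1, 2, 4], [3, 5, 7], [6, 8], [9], [10]].

So P = [[1, 2, 4], [3, 5, 7], [6, 8], [9], [10]], Q = [[1, 2, 5], [3, 6, 8], [4, 7], [9], [10]].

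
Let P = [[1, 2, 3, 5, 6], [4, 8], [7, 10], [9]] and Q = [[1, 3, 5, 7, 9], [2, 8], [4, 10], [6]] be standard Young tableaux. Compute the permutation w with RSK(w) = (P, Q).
9 1 7 2 4 3 10 5 8 6

Reverse RSK: for i = n, n-1, ..., 1, locate i in Q, remove the corresponding corner cell from P, and reverse-bump its entry up through P; the value ejected from row 1 is w(i).

So w = 9 1 7 2 4 3 10 5 8 6.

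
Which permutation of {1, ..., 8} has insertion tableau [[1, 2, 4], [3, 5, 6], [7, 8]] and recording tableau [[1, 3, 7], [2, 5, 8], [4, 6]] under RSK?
Reverse the RSK construction: for i from n down to 1, find the cell of Q containing i, remove the entry at that cell from P, and reverse-bump it up through P; the value ejected from row 1 is w(i).

Step i=8: Q has 8 at row 2, column 3; remove 6 from row 2 of P and reverse-bump: 6 enters row 1 and ejects 4. So w(8) = 4. P is now [[1, 2, 6], [3, 5], [7, 8]].
Step i=7: Q has 7 at row 1, column 3; remove that cell from P, ejecting 6. So w(7) = 6. P is now [[1, 2], [3, 5], [7, 8]].
Step i=6: Q has 6 at row 3, column 2; remove 8 from row 3 of P and reverse-bump: 8 enters row 2 and ejects 5; 5 enters row 1 and ejects 2. So w(6) = 2. P is now [[1, 5], [3, 8], [7]].
Step i=5: Q has 5 at row 2, column 2; remove 8 from row 2 of P and reverse-bump: 8 enters row 1 and ejects 5. So w(5) = 5. P is now [[1, 8], [3], [7]].
Step i=4: Q has 4 at row 3, column 1; remove 7 from row 3 of P and reverse-bump: 7 enters row 2 and ejects 3; 3 enters row 1 and ejects 1. So w(4) = 1. P is now [[3, 8], [7]].
Step i=3: Q has 3 at row 1, column 2; remove that cell from P, ejecting 8. So w(3) = 8. P is now [[3], [7]].
Step i=2: Q has 2 at row 2, column 1; remove 7 from row 2 of P and reverse-bump: 7 enters row 1 and ejects 3. So w(2) = 3. P is now [[7]].
Step i=1: Q has 1 at row 1, column 1; remove that cell from P, ejecting 7. So w(1) = 7. P is now [].

So w = 7 3 8 1 5 2 6 4.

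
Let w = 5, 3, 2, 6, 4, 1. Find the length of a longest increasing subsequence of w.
2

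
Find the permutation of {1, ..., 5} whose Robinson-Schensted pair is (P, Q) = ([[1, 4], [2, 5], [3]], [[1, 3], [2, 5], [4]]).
Reverse the RSK construction: for i from n down to 1, find the cell of Q containing i, remove the entry at that cell from P, and reverse-bump it up through P; the value ejected from row 1 is w(i).

Step i=5: Q has 5 at row 2, column 2; remove 5 from row 2 of P and reverse-bump: 5 enters row 1 and ejects 4. So w(5) = 4. P is now [[1, 5], [2], [3]].
Step i=4: Q has 4 at row 3, column 1; remove 3 from row 3 of P and reverse-bump: 3 enters row 2 and ejects 2; 2 enters row 1 and ejects 1. So w(4) = 1. P is now [[2, 5], [3]].
Step i=3: Q has 3 at row 1, column 2; remove that cell from P, ejecting 5. So w(3) = 5. P is now [[2], [3]].
Step i=2: Q has 2 at row 2, column 1; remove 3 from row 2 of P and reverse-bump: 3 enters row 1 and ejects 2. So w(2) = 2. P is now [[3]].
Step i=1: Q has 1 at row 1, column 1; remove that cell from P, ejecting 3. So w(1) = 3. P is now [].

So w = 3 2 5 1 4.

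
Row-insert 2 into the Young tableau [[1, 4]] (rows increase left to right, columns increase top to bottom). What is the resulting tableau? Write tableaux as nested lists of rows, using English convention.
[[1, 2], [4]]

In row 1, 2 replaces 4 (the leftmost entry greater than 2); 4 is bumped to row 2. 4 starts a new row 2. The new tableau is [[1, 2], [4]].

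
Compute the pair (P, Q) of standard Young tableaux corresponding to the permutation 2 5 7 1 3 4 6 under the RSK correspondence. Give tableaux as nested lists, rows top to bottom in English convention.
Insert each entry of the permutation into P by Schensted row insertion, recording in Q the position of each new cell.

Insert 2: appended to row 1. P = [[2]].
Insert 5: appended to row 1. P = [[2, 5]].
Insert 7: appended to row 1. P = [[2, 5, 7]].
Insert 1: 1 bumps 2 from row 1; 2 starts row 2. P = [[1, 5, 7], [2]].
Insert 3: 3 bumps 5 from row 1; 5 appends to row 2. P = [[1, 3, 7], [2, 5]].
Insert 4: 4 bumps 7 from row 1; 7 appends to row 2. P = [[1, 3, 4], [2, 5, 7]].
Insert 6: appended to row 1. P = [[1, 3, 4, 6], [2, 5, 7]].

So P = [[1, 3, 4, 6], [2, 5, 7]], Q = [[1, 2, 3, 7], [4, 5, 6]].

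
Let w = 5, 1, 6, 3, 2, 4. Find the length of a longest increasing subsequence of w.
3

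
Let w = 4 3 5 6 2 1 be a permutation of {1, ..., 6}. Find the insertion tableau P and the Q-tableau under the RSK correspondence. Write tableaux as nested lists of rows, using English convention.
P = [[1, 5, 6], [2], [3], [4]], Q = [[1, 3, 4], [2], [5], [6]]

Insert each entry of the permutation into P by Schensted row insertion, recording in Q the position of each new cell.

Insert 4: appended to row 1. P = [[4]].
Insert 3: 3 bumps 4 from row 1; 4 starts row 2. P = [[3], [4]].
Insert 5: appended to row 1. P = [[3, 5], [4]].
Insert 6: appended to row 1. P = [[3, 5, 6], [4]].
Insert 2: 2 bumps 3 from row 1; 3 bumps 4 from row 2; 4 starts row 3. P = [[2, 5, 6], [3], [4]].
Insert 1: 1 bumps 2 from row 1; 2 bumps 3 from row 2; 3 bumps 4 from row 3; 4 starts row 4. P = [[1, 5, 6], [2], [3], [4]].

So P = [[1, 5, 6], [2], [3], [4]], Q = [[1, 3, 4], [2], [5], [6]].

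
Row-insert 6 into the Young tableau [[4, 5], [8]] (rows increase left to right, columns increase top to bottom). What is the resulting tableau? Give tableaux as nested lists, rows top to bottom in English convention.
6 is larger than every entry of row 1, so it is appended to row 1. The new tableau is [[4, 5, 6], [8]].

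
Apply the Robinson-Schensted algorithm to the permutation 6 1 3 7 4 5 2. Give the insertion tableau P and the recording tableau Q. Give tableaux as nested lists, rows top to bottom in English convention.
Insert each entry of the permutation into P by Schensted row insertion, recording in Q the position of each new cell.

Insert 6: appended to row 1. P = [[6]], Q = [[1]].
Insert 1: 1 bumps 6 from row 1; 6 starts row 2. P = [[1], [6]], Q = [[1], [2]].
Insert 3: appended to row 1. P = [[1, 3], [6]], Q = [[1, 3], [2]].
Insert 7: appended to row 1. P = [[1, 3, 7], [6]], Q = [[1, 3, 4], [2]].
Insert 4: 4 bumps 7 from row 1; 7 appends to row 2. P = [[1, 3, 4], [6, 7]], Q = [[1, 3, 4], [2, 5]].
Insert 5: appended to row 1. P = [[1, 3, 4, 5], [6, 7]], Q = [[1, 3, 4, 6], [2, 5]].
Insert 2: 2 bumps 3 from row 1; 3 bumps 6 from row 2; 6 starts row 3. P = [[1, 2, 4, 5], [3, 7], [6]], Q = [[1, 3, 4, 6], [2, 5], [7]].

So P = [[1, 2, 4, 5], [3, 7], [6]], Q = [[1, 3, 4, 6], [2, 5], [7]].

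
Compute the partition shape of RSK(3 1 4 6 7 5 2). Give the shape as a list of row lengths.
[4, 2, 1]

Row-insert each entry into an empty tableau.

After inserting 3: P = [[3]].
After inserting 1: P = [[1], [3]].
After inserting 4: P = [[1, 4], [3]].
After inserting 6: P = [[1, 4, 6], [3]].
After inserting 7: P = [[1, 4, 6, 7], [3]].
After inserting 5: P = [[1, 4, 5, 7], [3, 6]].
After inserting 2: P = [[1, 2, 5, 7], [3, 4], [6]].

The final insertion tableau P = [[1, 2, 5, 7], [3, 4], [6]] has shape [4, 2, 1].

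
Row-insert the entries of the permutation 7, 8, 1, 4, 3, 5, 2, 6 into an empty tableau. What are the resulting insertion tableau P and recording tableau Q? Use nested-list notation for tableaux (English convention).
P = [[1, 2, 5, 6], [3, 8], [4], [7]], Q = [[1, 2, 6, 8], [3, 4], [5], [7]]

Insert each entry of the permutation into P by Schensted row insertion, recording in Q the position of each new cell.

Insert 7: appended to row 1. P = [[7]].
Insert 8: appended to row 1. P = [[7, 8]].
Insert 1: 1 bumps 7 from row 1; 7 starts row 2. P = [[1, 8], [7]].
Insert 4: 4 bumps 8 from row 1; 8 appends to row 2. P = [[1, 4], [7, 8]].
Insert 3: 3 bumps 4 from row 1; 4 bumps 7 from row 2; 7 starts row 3. P = [[1, 3], [4, 8], [7]].
Insert 5: appended to row 1. P = [[1, 3, 5], [4, 8], [7]].
Insert 2: 2 bumps 3 from row 1; 3 bumps 4 from row 2; 4 bumps 7 from row 3; 7 starts row 4. P = [[1, 2, 5], [3, 8], [4], [7]].
Insert 6: appended to row 1. P = [[1, 2, 5, 6], [3, 8], [4], [7]].

So P = [[1, 2, 5, 6], [3, 8], [4], [7]], Q = [[1, 2, 6, 8], [3, 4], [5], [7]].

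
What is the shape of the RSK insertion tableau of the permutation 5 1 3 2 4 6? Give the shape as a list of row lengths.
Row-insert each entry into an empty tableau.

After inserting 5: P = [[5]].
After inserting 1: P = [[1], [5]].
After inserting 3: P = [[1, 3], [5]].
After inserting 2: P = [[1, 2], [3], [5]].
After inserting 4: P = [[1, 2, 4], [3], [5]].
After inserting 6: P = [[1, 2, 4, 6], [3], [5]].

The final insertion tableau P = [[1, 2, 4, 6], [3], [5]] has shape [4, 1, 1].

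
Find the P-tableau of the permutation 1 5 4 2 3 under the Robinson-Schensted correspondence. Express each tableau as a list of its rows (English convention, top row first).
P = [[1, 2, 3], [4], [5]]

Insert 1: appended to row 1. P = [[1]].
Insert 5: appended to row 1. P = [[1, 5]].
Insert 4: 4 bumps 5 from row 1; 5 starts row 2. P = [[1, 4], [5]].
Insert 2: 2 bumps 4 from row 1; 4 bumps 5 from row 2; 5 starts row 3. P = [[1, 2], [4], [5]].
Insert 3: appended to row 1. P = [[1, 2, 3], [4], [5]].

So P = [[1, 2, 3], [4], [5]].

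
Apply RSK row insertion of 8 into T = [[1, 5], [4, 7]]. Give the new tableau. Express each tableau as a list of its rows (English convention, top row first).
8 is larger than every entry of row 1, so it is appended to row 1. The new tableau is [[1, 5, 8], [4, 7]].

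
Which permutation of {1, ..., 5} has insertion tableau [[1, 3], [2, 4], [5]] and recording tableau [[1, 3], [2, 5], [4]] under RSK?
Reverse the RSK construction: for i from n down to 1, find the cell of Q containing i, remove the entry at that cell from P, and reverse-bump it up through P; the value ejected from row 1 is w(i).

Step i=5: Q has 5 at row 2, column 2; remove 4 from row 2 of P and reverse-bump: 4 enters row 1 and ejects 3. So w(5) = 3. P is now [[1, 4], [2], [5]].
Step i=4: Q has 4 at row 3, column 1; remove 5 from row 3 of P and reverse-bump: 5 enters row 2 and ejects 2; 2 enters row 1 and ejects 1. So w(4) = 1. P is now [[2, 4], [5]].
Step i=3: Q has 3 at row 1, column 2; remove that cell from P, ejecting 4. So w(3) = 4. P is now [[2], [5]].
Step i=2: Q has 2 at row 2, column 1; remove 5 from row 2 of P and reverse-bump: 5 enters row 1 and ejects 2. So w(2) = 2. P is now [[5]].
Step i=1: Q has 1 at row 1, column 1; remove that cell from P, ejecting 5. So w(1) = 5. P is now [].

So w = 5 2 4 1 3.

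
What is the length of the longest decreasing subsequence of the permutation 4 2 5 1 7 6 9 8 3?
3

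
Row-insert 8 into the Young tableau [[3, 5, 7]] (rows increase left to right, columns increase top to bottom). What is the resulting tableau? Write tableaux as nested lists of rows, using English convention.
8 is larger than every entry of row 1, so it is appended to row 1. The new tableau is [[3, 5, 7, 8]].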